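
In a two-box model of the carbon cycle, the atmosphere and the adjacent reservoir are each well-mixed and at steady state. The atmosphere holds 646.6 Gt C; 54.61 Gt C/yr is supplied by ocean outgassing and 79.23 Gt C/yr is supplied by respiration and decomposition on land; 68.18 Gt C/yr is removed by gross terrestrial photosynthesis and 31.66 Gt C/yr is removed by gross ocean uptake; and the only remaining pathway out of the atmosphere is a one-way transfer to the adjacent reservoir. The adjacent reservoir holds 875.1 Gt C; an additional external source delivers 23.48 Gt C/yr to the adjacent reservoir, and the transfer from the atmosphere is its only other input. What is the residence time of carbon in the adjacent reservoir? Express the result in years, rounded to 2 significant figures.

15 yr

Balance the atmosphere: ΣF_in = 54.61 + 79.23 = 133.84 Gt C/yr.
Transfer to the adjacent reservoir = ΣF_in − (68.18 + 31.66) = 34.000 Gt C/yr.
Total input to the adjacent reservoir = 34.000 + 23.48 = 57.480 Gt C/yr; at steady state this equals its total output.
τ = M / F = 875.1 / 57.480 = 15.22 yr.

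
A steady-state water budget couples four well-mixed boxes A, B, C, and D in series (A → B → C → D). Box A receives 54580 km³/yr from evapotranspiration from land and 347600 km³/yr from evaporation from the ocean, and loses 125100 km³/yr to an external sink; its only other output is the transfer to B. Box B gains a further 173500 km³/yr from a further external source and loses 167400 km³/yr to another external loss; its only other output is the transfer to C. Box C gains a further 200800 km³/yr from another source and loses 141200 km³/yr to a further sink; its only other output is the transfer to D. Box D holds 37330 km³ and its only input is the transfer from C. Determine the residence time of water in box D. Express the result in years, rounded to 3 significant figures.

0.109 yr

Box A: F(A→B) = (54580 + 347600) − 125100 = 277080 km³/yr.
Box B: F(B→C) = (277080 + 173500) − 167400 = 283180 km³/yr.
Box C: F(C→D) = (283180 + 200800) − 141200 = 342780 km³/yr.
Box D throughput = its input = 342780 km³/yr; τ = 37330 / 342780 = 0.1089 yr.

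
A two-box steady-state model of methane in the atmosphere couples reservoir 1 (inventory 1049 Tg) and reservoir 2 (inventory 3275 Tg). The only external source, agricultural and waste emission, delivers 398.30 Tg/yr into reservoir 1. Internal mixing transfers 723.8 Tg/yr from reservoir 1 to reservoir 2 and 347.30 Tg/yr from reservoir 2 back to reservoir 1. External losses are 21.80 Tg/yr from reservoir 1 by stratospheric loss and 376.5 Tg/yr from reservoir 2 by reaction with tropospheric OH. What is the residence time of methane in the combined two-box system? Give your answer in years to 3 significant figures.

10.9 yr

Residence time in the combined system uses the total inventory and the total *external* removal — internal exchanges between the two boxes cancel.
M_total = 1049 + 3275 = 4324.0 Tg.
ΣF_external_out = 21.80 + 376.5 = 398.30 Tg/yr.
τ = M_total / ΣF_ext = 4324.0 / 398.30 = 10.86 yr.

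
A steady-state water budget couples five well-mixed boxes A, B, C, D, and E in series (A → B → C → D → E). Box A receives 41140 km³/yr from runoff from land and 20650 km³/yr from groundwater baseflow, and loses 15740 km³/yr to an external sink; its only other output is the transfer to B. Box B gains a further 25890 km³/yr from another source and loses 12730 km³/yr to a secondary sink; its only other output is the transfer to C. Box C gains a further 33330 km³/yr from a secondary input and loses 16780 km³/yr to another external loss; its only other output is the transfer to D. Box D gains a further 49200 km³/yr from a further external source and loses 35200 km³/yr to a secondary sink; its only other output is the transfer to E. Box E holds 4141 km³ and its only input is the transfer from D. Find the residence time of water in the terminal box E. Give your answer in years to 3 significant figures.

Box A: F(A→B) = (41140 + 20650) − 15740 = 46050 km³/yr.
Box B: F(B→C) = (46050 + 25890) − 12730 = 59210 km³/yr.
Box C: F(C→D) = (59210 + 33330) − 16780 = 75760 km³/yr.
Box D: F(D→E) = (75760 + 49200) − 35200 = 89760 km³/yr.
Box E throughput = its input = 89760 km³/yr; τ = 4141 / 89760 = 0.04613 yr.

0.0461 yr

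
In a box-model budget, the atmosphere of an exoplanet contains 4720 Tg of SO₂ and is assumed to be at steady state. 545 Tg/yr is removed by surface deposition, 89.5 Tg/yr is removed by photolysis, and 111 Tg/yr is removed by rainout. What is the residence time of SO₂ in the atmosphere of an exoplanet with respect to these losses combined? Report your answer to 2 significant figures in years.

Total removal = 545.0 + 89.50 + 111.0 = 745.50 Tg/yr.
τ = M / ΣF_out = 4720 / 745.50 = 6.331 yr.

6.3 yr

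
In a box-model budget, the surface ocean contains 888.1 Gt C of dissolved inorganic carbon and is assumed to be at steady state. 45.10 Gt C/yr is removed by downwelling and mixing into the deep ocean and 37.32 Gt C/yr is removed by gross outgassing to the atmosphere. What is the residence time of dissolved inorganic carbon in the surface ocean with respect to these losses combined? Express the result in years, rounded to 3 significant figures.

10.8 yr

Total removal = 45.10 + 37.32 = 82.420 Gt C/yr.
τ = M / ΣF_out = 888.1 / 82.420 = 10.78 yr.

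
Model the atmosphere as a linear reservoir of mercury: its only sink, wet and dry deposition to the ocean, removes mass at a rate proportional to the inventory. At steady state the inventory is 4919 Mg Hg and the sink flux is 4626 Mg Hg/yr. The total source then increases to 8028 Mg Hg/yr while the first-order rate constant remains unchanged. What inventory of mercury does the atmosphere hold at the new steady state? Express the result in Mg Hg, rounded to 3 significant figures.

8540 Mg Hg

Rate constant k = F/M = 4626 / 4919 = 0.9404 yr⁻¹.
At the new steady state, source = k·M_new ⇒ M_new = 8028 / 0.9404 = 8536 Mg Hg.
(Equivalently M_new = M × F_new/F_old = 4919 × 8028/4626.)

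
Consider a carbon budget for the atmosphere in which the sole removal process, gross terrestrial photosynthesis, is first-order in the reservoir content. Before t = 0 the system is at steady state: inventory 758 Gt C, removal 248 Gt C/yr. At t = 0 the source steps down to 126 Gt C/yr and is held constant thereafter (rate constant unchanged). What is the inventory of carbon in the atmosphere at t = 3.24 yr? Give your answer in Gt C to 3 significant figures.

Residence time τ = M₀/F₀ = 3.056 yr. The eventual steady state is M_∞ = M₀·(F₁/F₀) = 758 × 126/248 = 385.11 Gt C.
The anomaly ΔM(t) = M(t) − M_∞ decays as ΔM₀·e^(−t/τ) with ΔM₀ = 758 − 385.11 = 372.9 Gt C.
At t = 3.24 yr, e^(−t/τ) = e^(−1.060) = 0.3464, so ΔM = 129.2 Gt C and M = 385.11 + 129.2 = 514.29 Gt C.

514 Gt C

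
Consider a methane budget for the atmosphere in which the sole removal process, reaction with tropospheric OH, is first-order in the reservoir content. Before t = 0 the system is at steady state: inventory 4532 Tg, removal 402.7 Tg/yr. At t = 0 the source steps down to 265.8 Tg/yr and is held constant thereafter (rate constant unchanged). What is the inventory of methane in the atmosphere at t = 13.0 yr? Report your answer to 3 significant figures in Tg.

Residence time τ = M₀/F₀ = 11.25 yr. The eventual steady state is M_∞ = M₀·(F₁/F₀) = 4532 × 265.8/402.7 = 2991.3 Tg.
The anomaly ΔM(t) = M(t) − M_∞ decays as ΔM₀·e^(−t/τ) with ΔM₀ = 4532 − 2991.3 = 1541 Tg.
At t = 13.0 yr, e^(−t/τ) = e^(−1.155) = 0.3150, so ΔM = 485.3 Tg and M = 2991.3 + 485.3 = 3476.7 Tg.

3480 Tg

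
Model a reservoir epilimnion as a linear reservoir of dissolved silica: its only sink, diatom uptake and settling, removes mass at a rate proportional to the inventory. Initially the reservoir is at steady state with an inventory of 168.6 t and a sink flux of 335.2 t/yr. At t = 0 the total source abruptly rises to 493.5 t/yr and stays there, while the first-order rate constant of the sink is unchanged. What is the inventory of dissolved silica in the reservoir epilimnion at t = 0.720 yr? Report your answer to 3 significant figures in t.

229 t

The sink rate constant is k = F₀/M₀ = 335.2/168.6 = 1.988 yr⁻¹.
Solving dM/dt = F₁ − kM with M(0) = M₀ gives M(t) = F₁/k + (M₀ − F₁/k)·e^(−kt).
F₁/k = 493.5/1.988 = 248.22 t; kt = 1.988 × 0.720 = 1.431, e^(−kt) = 0.2390.
M(0.720) = 248.22 + (168.6 − 248.22) × 0.2390 = 248.22 − 19.03 = 229.20 t.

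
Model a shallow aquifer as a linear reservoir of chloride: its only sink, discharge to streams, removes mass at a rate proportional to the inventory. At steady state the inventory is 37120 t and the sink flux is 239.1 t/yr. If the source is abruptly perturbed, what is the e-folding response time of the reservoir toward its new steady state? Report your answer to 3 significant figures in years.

155 yr

For a linear reservoir the response time equals the residence time τ = M/F.
τ = 37120 / 239.1 = 155.2 yr.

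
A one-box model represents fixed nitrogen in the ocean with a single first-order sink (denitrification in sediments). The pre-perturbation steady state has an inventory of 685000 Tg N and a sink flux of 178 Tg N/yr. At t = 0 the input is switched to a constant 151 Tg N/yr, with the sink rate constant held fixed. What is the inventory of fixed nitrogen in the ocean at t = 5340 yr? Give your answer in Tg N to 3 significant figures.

607000 Tg N

The sink rate constant is k = F₀/M₀ = 178/685000 = 0.0002599 yr⁻¹.
Solving dM/dt = F₁ − kM with M(0) = M₀ gives M(t) = F₁/k + (M₀ − F₁/k)·e^(−kt).
F₁/k = 151/0.0002599 = 581100 Tg N; kt = 0.0002599 × 5340 = 1.388, e^(−kt) = 0.2497.
M(5340) = 581100 + (685000 − 581100) × 0.2497 = 581100 + 25940 = 607040 Tg N.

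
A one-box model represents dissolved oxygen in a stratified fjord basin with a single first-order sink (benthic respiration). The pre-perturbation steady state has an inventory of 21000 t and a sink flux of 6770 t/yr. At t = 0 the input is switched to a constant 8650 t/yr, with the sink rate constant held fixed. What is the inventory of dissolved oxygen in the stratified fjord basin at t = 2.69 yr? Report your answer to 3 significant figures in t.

Residence time τ = M₀/F₀ = 3.102 yr. The eventual steady state is M_∞ = M₀·(F₁/F₀) = 21000 × 8650/6770 = 26832 t.
The anomaly ΔM(t) = M(t) − M_∞ decays as ΔM₀·e^(−t/τ) with ΔM₀ = 21000 − 26832 = −5832 t.
At t = 2.69 yr, e^(−t/τ) = e^(−0.8672) = 0.4201, so ΔM = −2450 t and M = 26832 − 2450 = 24382 t.

24400 t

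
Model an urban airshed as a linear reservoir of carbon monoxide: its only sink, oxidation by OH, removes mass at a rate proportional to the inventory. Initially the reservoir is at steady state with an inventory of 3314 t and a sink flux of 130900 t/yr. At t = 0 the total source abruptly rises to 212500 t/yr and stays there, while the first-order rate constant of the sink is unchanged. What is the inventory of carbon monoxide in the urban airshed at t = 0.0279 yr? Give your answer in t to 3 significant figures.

The sink rate constant is k = F₀/M₀ = 130900/3314 = 39.50 yr⁻¹.
Solving dM/dt = F₁ − kM with M(0) = M₀ gives M(t) = F₁/k + (M₀ − F₁/k)·e^(−kt).
F₁/k = 212500/39.50 = 5379.9 t; kt = 39.50 × 0.0279 = 1.102, e^(−kt) = 0.3322.
M(0.0279) = 5379.9 + (3314 − 5379.9) × 0.3322 = 5379.9 − 686.3 = 4693.6 t.

4690 t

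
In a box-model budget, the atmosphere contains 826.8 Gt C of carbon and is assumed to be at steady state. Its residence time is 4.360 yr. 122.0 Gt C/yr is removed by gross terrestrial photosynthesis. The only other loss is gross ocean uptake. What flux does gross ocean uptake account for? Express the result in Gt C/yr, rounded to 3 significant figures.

Total removal F = M/τ = 826.8 / 4.360 = 189.6 Gt C/yr.
Gross ocean uptake = F − (122.0) = 189.6 − 122.0 = 67.63 Gt C/yr.

67.6 Gt C/yr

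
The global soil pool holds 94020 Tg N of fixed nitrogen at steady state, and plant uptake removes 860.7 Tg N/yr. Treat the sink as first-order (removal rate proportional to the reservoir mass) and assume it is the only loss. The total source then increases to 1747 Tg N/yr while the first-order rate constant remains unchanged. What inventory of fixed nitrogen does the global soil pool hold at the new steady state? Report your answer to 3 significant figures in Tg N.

191000 Tg N

Rate constant k = F/M = 860.7 / 94020 = 0.009154 yr⁻¹.
At the new steady state, source = k·M_new ⇒ M_new = 1747 / 0.009154 = 190800 Tg N.
(Equivalently M_new = M × F_new/F_old = 94020 × 1747/860.7.)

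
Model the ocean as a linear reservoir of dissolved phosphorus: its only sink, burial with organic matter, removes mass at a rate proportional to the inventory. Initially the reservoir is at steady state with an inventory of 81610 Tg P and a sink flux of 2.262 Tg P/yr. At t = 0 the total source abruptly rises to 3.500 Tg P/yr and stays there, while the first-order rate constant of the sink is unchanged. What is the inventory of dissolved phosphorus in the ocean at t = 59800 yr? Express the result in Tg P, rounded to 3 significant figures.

118000 Tg P

τ = M₀/F₀ = 81610/2.262 = 36080 yr; rate constant k = 1/τ.
New steady state M_∞ = F₁/k = F₁·τ = 3.500 × 36080 = 126280 Tg P.
M(t) = M_∞ + (M₀ − M_∞)·e^(−t/τ); t/τ = 59800/36080 = 1.657, so e^(−t/τ) = 0.1906.
M(t) = 126280 − 44670 × 0.1906 = 117760 Tg P.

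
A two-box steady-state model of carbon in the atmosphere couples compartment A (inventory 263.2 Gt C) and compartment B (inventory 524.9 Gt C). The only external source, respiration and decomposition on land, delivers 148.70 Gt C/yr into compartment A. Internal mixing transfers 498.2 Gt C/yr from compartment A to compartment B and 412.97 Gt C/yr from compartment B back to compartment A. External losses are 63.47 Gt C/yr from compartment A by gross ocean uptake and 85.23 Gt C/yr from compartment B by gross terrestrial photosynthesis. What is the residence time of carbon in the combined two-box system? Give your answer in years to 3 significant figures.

For the system as a whole, the A↔B exchange is internal and contributes nothing to the throughput; only the external sinks remove mass.
M_total = 263.2 + 524.9 = 788.10 Gt C.
ΣF_external_out = 63.47 + 85.23 = 148.70 Gt C/yr.
τ = M_total / ΣF_ext = 788.10 / 148.70 = 5.300 yr.

5.30 yr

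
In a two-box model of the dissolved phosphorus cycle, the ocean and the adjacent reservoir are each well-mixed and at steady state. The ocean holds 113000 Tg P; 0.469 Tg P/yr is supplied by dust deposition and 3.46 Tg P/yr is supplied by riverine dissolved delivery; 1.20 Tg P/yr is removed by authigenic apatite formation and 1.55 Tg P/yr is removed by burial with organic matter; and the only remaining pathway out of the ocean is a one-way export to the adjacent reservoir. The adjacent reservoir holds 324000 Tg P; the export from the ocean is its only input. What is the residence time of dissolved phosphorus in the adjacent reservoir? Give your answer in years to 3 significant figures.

275000 yr

Balance the ocean: ΣF_in = 0.469 + 3.46 = 3.9290 Tg P/yr.
Export to the adjacent reservoir = ΣF_in − (1.20 + 1.55) = 1.1790 Tg P/yr.
At steady state the output of the adjacent reservoir equals its input, 1.1790 Tg P/yr.
τ = M / F = 324000 / 1.1790 = 274800 yr.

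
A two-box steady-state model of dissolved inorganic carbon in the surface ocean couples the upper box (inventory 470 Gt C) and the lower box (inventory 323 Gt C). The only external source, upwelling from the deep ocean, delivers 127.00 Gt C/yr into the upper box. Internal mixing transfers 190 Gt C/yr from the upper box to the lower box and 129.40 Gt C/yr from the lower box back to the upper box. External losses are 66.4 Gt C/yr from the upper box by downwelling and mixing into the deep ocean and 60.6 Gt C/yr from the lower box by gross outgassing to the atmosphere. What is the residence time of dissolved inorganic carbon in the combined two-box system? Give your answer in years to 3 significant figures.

Residence time in the combined system uses the total inventory and the total *external* removal — internal exchanges between the two boxes cancel.
M_total = 470 + 323 = 793.00 Gt C.
ΣF_external_out = 66.4 + 60.6 = 127.00 Gt C/yr.
τ = M_total / ΣF_ext = 793.00 / 127.00 = 6.244 yr.

6.24 yr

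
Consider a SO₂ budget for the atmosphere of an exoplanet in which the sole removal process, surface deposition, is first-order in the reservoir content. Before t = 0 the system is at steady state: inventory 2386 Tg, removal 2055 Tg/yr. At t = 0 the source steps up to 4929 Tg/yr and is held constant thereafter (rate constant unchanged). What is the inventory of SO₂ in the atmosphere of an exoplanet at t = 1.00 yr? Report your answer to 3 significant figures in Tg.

4310 Tg

The sink rate constant is k = F₀/M₀ = 2055/2386 = 0.8613 yr⁻¹.
Solving dM/dt = F₁ − kM with M(0) = M₀ gives M(t) = F₁/k + (M₀ − F₁/k)·e^(−kt).
F₁/k = 4929/0.8613 = 5722.9 Tg; kt = 0.8613 × 1.00 = 0.8613, e^(−kt) = 0.4226.
M(1.00) = 5722.9 + (2386 − 5722.9) × 0.4226 = 5722.9 − 1410 = 4312.7 Tg.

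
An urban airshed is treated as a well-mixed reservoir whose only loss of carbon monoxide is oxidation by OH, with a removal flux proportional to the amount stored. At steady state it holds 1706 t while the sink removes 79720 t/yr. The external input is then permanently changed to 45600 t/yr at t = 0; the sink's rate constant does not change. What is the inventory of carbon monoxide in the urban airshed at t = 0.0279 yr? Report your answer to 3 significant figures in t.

τ = M₀/F₀ = 1706/79720 = 0.02140 yr; rate constant k = 1/τ.
New steady state M_∞ = F₁/k = F₁·τ = 45600 × 0.02140 = 975.84 t.
M(t) = M_∞ + (M₀ − M_∞)·e^(−t/τ); t/τ = 0.0279/0.02140 = 1.304, so e^(−t/τ) = 0.2715.
M(t) = 975.84 + 730.2 × 0.2715 = 1174.1 t.

1170 t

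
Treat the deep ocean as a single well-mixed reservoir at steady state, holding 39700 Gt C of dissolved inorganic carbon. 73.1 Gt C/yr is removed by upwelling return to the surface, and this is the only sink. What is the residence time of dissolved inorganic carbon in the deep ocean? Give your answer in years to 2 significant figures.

540 yr

τ = M / F = 39700 / 73.1 = 543.1 yr.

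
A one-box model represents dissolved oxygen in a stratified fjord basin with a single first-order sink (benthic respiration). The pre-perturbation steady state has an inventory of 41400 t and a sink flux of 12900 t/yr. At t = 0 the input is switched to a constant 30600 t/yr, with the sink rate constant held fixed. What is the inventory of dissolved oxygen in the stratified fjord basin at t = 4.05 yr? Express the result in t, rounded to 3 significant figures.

82100 t

τ = M₀/F₀ = 41400/12900 = 3.209 yr; rate constant k = 1/τ.
New steady state M_∞ = F₁/k = F₁·τ = 30600 × 3.209 = 98205 t.
M(t) = M_∞ + (M₀ − M_∞)·e^(−t/τ); t/τ = 4.05/3.209 = 1.262, so e^(−t/τ) = 0.2831.
M(t) = 98205 − 56800 × 0.2831 = 82123 t.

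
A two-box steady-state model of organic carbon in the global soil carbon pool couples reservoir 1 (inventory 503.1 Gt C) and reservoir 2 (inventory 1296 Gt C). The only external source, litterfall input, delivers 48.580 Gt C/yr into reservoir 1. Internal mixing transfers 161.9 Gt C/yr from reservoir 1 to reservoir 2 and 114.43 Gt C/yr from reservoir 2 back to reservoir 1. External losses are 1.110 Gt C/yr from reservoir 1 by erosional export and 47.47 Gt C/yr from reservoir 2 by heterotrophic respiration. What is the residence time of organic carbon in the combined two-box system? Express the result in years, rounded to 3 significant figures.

37.0 yr

Residence time in the combined system uses the total inventory and the total *external* removal — internal exchanges between the two boxes cancel.
M_total = 503.1 + 1296 = 1799.1 Gt C.
ΣF_external_out = 1.110 + 47.47 = 48.580 Gt C/yr.
τ = M_total / ΣF_ext = 1799.1 / 48.580 = 37.03 yr.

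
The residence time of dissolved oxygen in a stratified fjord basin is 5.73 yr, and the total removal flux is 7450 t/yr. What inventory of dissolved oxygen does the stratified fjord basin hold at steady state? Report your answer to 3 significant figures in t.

42700 t

τ = M/F ⇒ M = τ × F = 5.73 × 7450 = 42690 t.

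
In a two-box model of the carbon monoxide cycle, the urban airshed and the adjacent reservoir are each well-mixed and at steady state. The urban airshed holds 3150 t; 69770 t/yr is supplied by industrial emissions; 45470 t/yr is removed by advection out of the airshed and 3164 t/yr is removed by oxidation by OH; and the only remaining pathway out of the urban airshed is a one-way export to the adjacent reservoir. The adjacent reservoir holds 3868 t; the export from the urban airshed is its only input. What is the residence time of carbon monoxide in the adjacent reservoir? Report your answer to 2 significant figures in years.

0.18 yr

Balance the urban airshed: ΣF_in = 69770 t/yr.
Export to the adjacent reservoir = ΣF_in − (45470 + 3164) = 21136 t/yr.
At steady state the output of the adjacent reservoir equals its input, 21136 t/yr.
τ = M / F = 3868 / 21136 = 0.1830 yr.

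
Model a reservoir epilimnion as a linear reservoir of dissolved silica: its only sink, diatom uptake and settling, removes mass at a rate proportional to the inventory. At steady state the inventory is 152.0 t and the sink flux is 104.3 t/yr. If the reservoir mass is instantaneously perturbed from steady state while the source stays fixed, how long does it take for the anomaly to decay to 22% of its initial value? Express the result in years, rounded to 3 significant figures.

2.21 yr

For a linear reservoir the anomaly decays as exp(−t/τ) with τ = M/F = 152.0/104.3 = 1.457 yr.
exp(−t/τ) = 0.22 ⇒ t = −τ ln(0.22) = 1.457 × 1.514 = 2.207 yr.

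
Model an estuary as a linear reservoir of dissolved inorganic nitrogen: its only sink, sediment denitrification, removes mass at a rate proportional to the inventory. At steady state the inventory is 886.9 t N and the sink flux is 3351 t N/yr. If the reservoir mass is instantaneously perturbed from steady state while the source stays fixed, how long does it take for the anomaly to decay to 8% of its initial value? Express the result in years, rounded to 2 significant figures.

0.67 yr

For a linear reservoir the anomaly decays as exp(−t/τ) with τ = M/F = 886.9/3351 = 0.2647 yr.
exp(−t/τ) = 0.08 ⇒ t = −τ ln(0.08) = 0.2647 × 2.526 = 0.6685 yr.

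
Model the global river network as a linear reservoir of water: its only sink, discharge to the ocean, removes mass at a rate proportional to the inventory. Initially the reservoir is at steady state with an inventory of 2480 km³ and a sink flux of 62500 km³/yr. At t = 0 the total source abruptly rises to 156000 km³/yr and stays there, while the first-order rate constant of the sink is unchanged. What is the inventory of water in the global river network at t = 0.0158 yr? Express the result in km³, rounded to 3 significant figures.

3700 km³

The sink rate constant is k = F₀/M₀ = 62500/2480 = 25.20 yr⁻¹.
Solving dM/dt = F₁ − kM with M(0) = M₀ gives M(t) = F₁/k + (M₀ − F₁/k)·e^(−kt).
F₁/k = 156000/25.20 = 6190.1 km³; kt = 25.20 × 0.0158 = 0.3982, e^(−kt) = 0.6715.
M(0.0158) = 6190.1 + (2480 − 6190.1) × 0.6715 = 6190.1 − 2491 = 3698.6 km³.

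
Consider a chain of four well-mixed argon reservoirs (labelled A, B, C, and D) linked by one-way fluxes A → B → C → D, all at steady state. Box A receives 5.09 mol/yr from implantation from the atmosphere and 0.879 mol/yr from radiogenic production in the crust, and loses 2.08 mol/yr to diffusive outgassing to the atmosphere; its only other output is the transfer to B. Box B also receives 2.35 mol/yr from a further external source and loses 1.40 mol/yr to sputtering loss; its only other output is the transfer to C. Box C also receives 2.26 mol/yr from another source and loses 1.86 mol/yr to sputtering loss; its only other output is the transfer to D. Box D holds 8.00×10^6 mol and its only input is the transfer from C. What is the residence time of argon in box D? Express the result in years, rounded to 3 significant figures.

Box A: F(A→B) = (5.09 + 0.879) − 2.08 = 3.8890 mol/yr.
Box B: F(B→C) = (3.8890 + 2.35) − 1.40 = 4.8390 mol/yr.
Box C: F(C→D) = (4.8390 + 2.26) − 1.86 = 5.2390 mol/yr.
Box D throughput = its input = 5.2390 mol/yr; τ = 8.00×10^6 / 5.2390 = 1.527×10^6 yr.

1.53×10^6 yr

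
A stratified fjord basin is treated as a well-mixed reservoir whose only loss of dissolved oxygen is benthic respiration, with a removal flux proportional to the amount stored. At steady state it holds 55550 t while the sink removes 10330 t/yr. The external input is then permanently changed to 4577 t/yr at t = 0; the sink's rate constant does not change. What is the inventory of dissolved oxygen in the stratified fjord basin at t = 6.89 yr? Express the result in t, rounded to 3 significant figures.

τ = M₀/F₀ = 55550/10330 = 5.378 yr; rate constant k = 1/τ.
New steady state M_∞ = F₁/k = F₁·τ = 4577 × 5.378 = 24613 t.
M(t) = M_∞ + (M₀ − M_∞)·e^(−t/τ); t/τ = 6.89/5.378 = 1.281, so e^(−t/τ) = 0.2777.
M(t) = 24613 + 30940 × 0.2777 = 33204 t.

33200 t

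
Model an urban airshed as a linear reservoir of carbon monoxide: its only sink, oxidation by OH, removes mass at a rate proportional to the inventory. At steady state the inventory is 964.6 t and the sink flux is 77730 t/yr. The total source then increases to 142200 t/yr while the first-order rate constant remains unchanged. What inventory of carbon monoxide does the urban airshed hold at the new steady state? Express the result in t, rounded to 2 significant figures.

Rate constant k = F/M = 77730 / 964.6 = 80.58 yr⁻¹.
At the new steady state, source = k·M_new ⇒ M_new = 142200 / 80.58 = 1765 t.
(Equivalently M_new = M × F_new/F_old = 964.6 × 142200/77730.)

1800 t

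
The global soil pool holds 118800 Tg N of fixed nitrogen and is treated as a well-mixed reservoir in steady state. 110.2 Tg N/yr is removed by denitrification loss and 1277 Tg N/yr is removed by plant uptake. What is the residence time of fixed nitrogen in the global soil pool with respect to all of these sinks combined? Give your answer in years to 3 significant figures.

85.6 yr

Total removal flux = 110.2 + 1277 = 1387.2 Tg N/yr.
τ = M / ΣF_out = 118800 / 1387.2 = 85.64 yr.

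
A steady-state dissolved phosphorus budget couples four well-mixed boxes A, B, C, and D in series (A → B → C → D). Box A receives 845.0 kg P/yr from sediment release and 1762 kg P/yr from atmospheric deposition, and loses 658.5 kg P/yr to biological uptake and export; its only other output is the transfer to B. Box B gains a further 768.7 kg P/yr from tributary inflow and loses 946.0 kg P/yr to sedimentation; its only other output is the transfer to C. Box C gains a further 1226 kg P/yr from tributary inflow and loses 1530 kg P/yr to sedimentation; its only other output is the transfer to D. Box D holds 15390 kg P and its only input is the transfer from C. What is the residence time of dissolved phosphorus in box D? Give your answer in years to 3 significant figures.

10.5 yr

Box A: F(A→B) = (845.0 + 1762) − 658.5 = 1948.5 kg P/yr.
Box B: F(B→C) = (1948.5 + 768.7) − 946.0 = 1771.2 kg P/yr.
Box C: F(C→D) = (1771.2 + 1226) − 1530 = 1467.2 kg P/yr.
Box D throughput = its input = 1467.2 kg P/yr; τ = 15390 / 1467.2 = 10.49 yr.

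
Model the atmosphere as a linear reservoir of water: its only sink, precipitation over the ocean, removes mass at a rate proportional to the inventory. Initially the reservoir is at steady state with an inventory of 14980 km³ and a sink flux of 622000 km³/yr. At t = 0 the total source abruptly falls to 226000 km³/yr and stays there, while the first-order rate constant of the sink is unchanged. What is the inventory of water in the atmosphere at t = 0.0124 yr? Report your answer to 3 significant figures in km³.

11100 km³

τ = M₀/F₀ = 14980/622000 = 0.02408 yr; rate constant k = 1/τ.
New steady state M_∞ = F₁/k = F₁·τ = 226000 × 0.02408 = 5442.9 km³.
M(t) = M_∞ + (M₀ − M_∞)·e^(−t/τ); t/τ = 0.0124/0.02408 = 0.5149, so e^(−t/τ) = 0.5976.
M(t) = 5442.9 + 9537 × 0.5976 = 11142 km³.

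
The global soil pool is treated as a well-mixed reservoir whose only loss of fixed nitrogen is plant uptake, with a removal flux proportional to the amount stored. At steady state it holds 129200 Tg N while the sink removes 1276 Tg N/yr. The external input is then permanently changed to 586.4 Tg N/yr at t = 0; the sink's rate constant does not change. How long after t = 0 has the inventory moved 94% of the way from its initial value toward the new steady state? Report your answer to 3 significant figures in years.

τ = M₀/F₀ = 129200/1276 = 101.3 yr.
The remaining gap fraction is e^(−t/τ); 94% covered ⇒ e^(−t/τ) = 0.0600.
t = −τ ln(0.0600) = 101.3 × 2.813 = 284.9 yr.

285 yr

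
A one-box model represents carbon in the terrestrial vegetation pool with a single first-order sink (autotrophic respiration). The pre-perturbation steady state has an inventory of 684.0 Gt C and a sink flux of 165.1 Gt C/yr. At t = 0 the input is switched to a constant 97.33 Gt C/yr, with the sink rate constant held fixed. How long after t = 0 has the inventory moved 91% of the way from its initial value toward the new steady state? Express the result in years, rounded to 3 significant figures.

τ = M₀/F₀ = 684.0/165.1 = 4.143 yr.
The remaining gap fraction is e^(−t/τ); 91% covered ⇒ e^(−t/τ) = 0.0900.
t = −τ ln(0.0900) = 4.143 × 2.408 = 9.976 yr.

9.98 yr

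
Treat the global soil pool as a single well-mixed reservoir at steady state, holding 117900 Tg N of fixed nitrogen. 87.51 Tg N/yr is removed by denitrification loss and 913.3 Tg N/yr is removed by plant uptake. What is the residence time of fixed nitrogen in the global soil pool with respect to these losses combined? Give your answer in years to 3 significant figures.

Total removal = 87.51 + 913.3 = 1000.8 Tg N/yr.
τ = M / ΣF_out = 117900 / 1000.8 = 117.8 yr.

118 yr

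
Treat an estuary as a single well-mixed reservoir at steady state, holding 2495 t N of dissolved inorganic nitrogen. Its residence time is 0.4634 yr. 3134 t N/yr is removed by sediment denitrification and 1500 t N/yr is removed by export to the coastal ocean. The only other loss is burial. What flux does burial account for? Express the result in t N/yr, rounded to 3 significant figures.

Total removal F = M/τ = 2495 / 0.4634 = 5384 t N/yr.
Burial = F − (3134 + 1500) = 5384 − 4634 = 750.1 t N/yr.

750 t N/yr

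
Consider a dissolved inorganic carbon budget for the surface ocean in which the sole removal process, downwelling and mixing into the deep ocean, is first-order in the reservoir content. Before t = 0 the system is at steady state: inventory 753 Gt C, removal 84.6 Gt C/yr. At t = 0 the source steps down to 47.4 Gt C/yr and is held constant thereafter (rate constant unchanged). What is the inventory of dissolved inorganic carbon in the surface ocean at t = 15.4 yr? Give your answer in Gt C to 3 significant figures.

481 Gt C

Residence time τ = M₀/F₀ = 8.901 yr. The eventual steady state is M_∞ = M₀·(F₁/F₀) = 753 × 47.4/84.6 = 421.89 Gt C.
The anomaly ΔM(t) = M(t) − M_∞ decays as ΔM₀·e^(−t/τ) with ΔM₀ = 753 − 421.89 = 331.1 Gt C.
At t = 15.4 yr, e^(−t/τ) = e^(−1.730) = 0.1772, so ΔM = 58.69 Gt C and M = 421.89 + 58.69 = 480.58 Gt C.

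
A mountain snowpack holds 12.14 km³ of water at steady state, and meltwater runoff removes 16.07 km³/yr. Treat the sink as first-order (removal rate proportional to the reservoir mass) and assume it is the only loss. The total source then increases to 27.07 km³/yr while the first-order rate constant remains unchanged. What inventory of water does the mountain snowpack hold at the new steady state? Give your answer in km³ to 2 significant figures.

20 km³

Rate constant k = F/M = 16.07 / 12.14 = 1.324 yr⁻¹.
At the new steady state, source = k·M_new ⇒ M_new = 27.07 / 1.324 = 20.45 km³.
(Equivalently M_new = M × F_new/F_old = 12.14 × 27.07/16.07.)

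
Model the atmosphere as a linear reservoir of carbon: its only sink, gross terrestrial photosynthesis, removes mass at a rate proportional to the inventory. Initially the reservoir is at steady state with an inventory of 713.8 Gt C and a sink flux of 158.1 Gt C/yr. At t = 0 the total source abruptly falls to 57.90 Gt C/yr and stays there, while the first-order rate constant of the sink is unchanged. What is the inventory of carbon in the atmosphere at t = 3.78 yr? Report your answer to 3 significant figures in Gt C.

457 Gt C

Residence time τ = M₀/F₀ = 4.515 yr. The eventual steady state is M_∞ = M₀·(F₁/F₀) = 713.8 × 57.90/158.1 = 261.41 Gt C.
The anomaly ΔM(t) = M(t) − M_∞ decays as ΔM₀·e^(−t/τ) with ΔM₀ = 713.8 − 261.41 = 452.4 Gt C.
At t = 3.78 yr, e^(−t/τ) = e^(−0.8372) = 0.4329, so ΔM = 195.8 Gt C and M = 261.41 + 195.8 = 457.25 Gt C.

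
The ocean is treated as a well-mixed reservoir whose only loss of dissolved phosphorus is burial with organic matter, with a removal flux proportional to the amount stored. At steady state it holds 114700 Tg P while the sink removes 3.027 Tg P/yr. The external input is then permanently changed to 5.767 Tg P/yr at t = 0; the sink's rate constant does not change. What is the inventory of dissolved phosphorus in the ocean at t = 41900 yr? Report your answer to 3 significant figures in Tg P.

The sink rate constant is k = F₀/M₀ = 3.027/114700 = 2.639×10^-5 yr⁻¹.
Solving dM/dt = F₁ − kM with M(0) = M₀ gives M(t) = F₁/k + (M₀ − F₁/k)·e^(−kt).
F₁/k = 5.767/2.639×10^-5 = 218520 Tg P; kt = 2.639×10^-5 × 41900 = 1.106, e^(−kt) = 0.3310.
M(41900) = 218520 + (114700 − 218520) × 0.3310 = 218520 − 34360 = 184160 Tg P.

184000 Tg P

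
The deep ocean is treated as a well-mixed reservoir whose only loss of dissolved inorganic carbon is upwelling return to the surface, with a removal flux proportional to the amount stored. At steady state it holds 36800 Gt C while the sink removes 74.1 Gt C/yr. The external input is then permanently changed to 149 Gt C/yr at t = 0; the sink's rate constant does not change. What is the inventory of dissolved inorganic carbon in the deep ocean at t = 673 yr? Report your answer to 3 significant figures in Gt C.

τ = M₀/F₀ = 36800/74.1 = 496.6 yr; rate constant k = 1/τ.
New steady state M_∞ = F₁/k = F₁·τ = 149 × 496.6 = 73997 Gt C.
M(t) = M_∞ + (M₀ − M_∞)·e^(−t/τ); t/τ = 673/496.6 = 1.355, so e^(−t/τ) = 0.2579.
M(t) = 73997 − 37200 × 0.2579 = 64404 Gt C.

64400 Gt C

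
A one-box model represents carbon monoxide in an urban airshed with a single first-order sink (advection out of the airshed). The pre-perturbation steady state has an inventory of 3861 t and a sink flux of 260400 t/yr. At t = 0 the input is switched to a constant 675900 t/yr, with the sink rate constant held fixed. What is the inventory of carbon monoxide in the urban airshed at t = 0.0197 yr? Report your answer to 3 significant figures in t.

Residence time τ = M₀/F₀ = 0.01483 yr. The eventual steady state is M_∞ = M₀·(F₁/F₀) = 3861 × 675900/260400 = 10022 t.
The anomaly ΔM(t) = M(t) − M_∞ decays as ΔM₀·e^(−t/τ) with ΔM₀ = 3861 − 10022 = −6161 t.
At t = 0.0197 yr, e^(−t/τ) = e^(−1.329) = 0.2648, so ΔM = −1632 t and M = 10022 − 1632 = 8390.1 t.

8390 t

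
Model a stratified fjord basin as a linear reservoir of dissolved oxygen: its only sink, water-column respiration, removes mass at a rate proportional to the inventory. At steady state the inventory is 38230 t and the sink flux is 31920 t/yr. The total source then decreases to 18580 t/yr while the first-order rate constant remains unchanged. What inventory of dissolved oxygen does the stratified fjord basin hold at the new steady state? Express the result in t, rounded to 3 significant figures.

22300 t

Rate constant k = F/M = 31920 / 38230 = 0.8349 yr⁻¹.
At the new steady state, source = k·M_new ⇒ M_new = 18580 / 0.8349 = 22250 t.
(Equivalently M_new = M × F_new/F_old = 38230 × 18580/31920.)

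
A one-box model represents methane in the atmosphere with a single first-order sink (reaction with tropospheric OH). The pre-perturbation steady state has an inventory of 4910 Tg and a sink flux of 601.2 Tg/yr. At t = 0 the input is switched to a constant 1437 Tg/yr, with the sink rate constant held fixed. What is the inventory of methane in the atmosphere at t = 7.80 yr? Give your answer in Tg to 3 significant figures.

τ = M₀/F₀ = 4910/601.2 = 8.167 yr; rate constant k = 1/τ.
New steady state M_∞ = F₁/k = F₁·τ = 1437 × 8.167 = 11736 Tg.
M(t) = M_∞ + (M₀ − M_∞)·e^(−t/τ); t/τ = 7.80/8.167 = 0.9551, so e^(−t/τ) = 0.3848.
M(t) = 11736 − 6826 × 0.3848 = 9109.4 Tg.

9110 Tg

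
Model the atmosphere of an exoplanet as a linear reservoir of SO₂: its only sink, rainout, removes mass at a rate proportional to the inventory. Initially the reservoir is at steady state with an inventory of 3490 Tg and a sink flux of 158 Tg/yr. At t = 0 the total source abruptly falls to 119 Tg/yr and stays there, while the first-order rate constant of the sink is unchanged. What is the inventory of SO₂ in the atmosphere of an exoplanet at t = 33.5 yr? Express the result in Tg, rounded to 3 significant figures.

2820 Tg

Residence time τ = M₀/F₀ = 22.09 yr. The eventual steady state is M_∞ = M₀·(F₁/F₀) = 3490 × 119/158 = 2628.5 Tg.
The anomaly ΔM(t) = M(t) − M_∞ decays as ΔM₀·e^(−t/τ) with ΔM₀ = 3490 − 2628.5 = 861.5 Tg.
At t = 33.5 yr, e^(−t/τ) = e^(−1.517) = 0.2195, so ΔM = 189.0 Tg and M = 2628.5 + 189.0 = 2817.6 Tg.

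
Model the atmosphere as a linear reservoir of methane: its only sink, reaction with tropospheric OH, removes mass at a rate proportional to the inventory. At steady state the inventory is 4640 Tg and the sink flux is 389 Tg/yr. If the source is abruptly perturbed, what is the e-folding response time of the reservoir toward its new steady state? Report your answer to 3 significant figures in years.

11.9 yr

For a linear reservoir the response time equals the residence time τ = M/F.
τ = 4640 / 389 = 11.93 yr.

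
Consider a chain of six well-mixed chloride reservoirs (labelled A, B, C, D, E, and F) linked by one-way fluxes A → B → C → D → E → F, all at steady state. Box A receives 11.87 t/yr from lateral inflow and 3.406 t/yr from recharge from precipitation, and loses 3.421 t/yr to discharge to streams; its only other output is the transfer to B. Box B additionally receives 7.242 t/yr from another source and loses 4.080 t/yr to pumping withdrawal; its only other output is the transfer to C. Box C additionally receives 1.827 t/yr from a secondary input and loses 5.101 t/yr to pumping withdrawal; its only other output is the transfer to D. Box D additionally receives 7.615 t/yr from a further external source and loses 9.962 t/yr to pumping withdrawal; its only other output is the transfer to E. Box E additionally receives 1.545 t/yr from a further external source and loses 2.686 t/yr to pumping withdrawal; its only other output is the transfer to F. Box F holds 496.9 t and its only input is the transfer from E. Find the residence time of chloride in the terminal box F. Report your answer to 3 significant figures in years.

Box A: F(A→B) = (11.87 + 3.406) − 3.421 = 11.855 t/yr.
Box B: F(B→C) = (11.855 + 7.242) − 4.080 = 15.017 t/yr.
Box C: F(C→D) = (15.017 + 1.827) − 5.101 = 11.743 t/yr.
Box D: F(D→E) = (11.743 + 7.615) − 9.962 = 9.3960 t/yr.
Box E: F(E→F) = (9.3960 + 1.545) − 2.686 = 8.2550 t/yr.
Box F throughput = its input = 8.2550 t/yr; τ = 496.9 / 8.2550 = 60.19 yr.

60.2 yr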